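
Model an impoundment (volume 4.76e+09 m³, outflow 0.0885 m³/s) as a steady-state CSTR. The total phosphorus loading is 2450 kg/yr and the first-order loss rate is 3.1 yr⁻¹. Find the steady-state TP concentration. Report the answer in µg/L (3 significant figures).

0.166 µg/L

Outflow Q = 0.0885 m³/s × 3.156e+07 s/yr = 2.793e+06 m³/yr.
Steady-state CSTR mass balance: W = Q·C + k·V·C, so C = W/(Q + kV).
Q + kV = 2.793e+06 + 3.1·4.76e+09 = 1.476e+10 m³/yr.
C = 2450/1.476e+10 = 1.66e-07 kg/m³ = 0.000166 mg/L = 0.166 µg/L.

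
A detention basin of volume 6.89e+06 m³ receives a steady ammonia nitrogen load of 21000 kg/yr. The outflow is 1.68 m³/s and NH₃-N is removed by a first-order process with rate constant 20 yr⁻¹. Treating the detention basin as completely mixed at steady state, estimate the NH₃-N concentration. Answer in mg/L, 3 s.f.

Outflow Q = 1.68 m³/s × 3.156e+07 s/yr = 5.302e+07 m³/yr.
Steady-state CSTR mass balance: W = Q·C + k·V·C, so C = W/(Q + kV).
Q + kV = 5.302e+07 + 20·6.89e+06 = 1.908e+08 m³/yr.
C = 21000/1.908e+08 = 0.0001101 kg/m³ = 0.1101 mg/L.

0.110 mg/L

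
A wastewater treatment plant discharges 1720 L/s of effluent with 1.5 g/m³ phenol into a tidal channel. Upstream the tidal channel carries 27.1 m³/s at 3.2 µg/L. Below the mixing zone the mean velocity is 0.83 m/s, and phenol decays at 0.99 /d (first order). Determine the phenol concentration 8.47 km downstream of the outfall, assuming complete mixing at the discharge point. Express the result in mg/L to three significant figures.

1720 L/s = 1.72 m³/s.
3.2 µg/L = 0.0032 mg/L.
After complete mixing, C₀ = (1.72·1.5 + 27.1·0.0032) / 28.82 = 0.09253 mg/L.
Travel time t = 8470 m / 0.83 m/s = 1.02e+04 s = 0.1181 d.
C = 0.09253·exp(−0.99·0.1181) = 0.09253·0.8896 = 0.08232 mg/L.

0.0823 mg/L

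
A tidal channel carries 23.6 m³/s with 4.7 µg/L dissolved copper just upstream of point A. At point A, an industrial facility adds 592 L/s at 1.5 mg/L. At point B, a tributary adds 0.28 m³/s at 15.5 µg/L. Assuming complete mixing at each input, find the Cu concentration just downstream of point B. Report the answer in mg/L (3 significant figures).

4.7 µg/L = 0.0047 mg/L.
592 L/s = 0.592 m³/s.
After input A: C = (23.6·0.0047 + 0.592·1.5) / 24.19 = 0.04129 mg/L.
15.5 µg/L = 0.0155 mg/L.
After input B: C = (24.19·0.04129 + 0.28·0.0155) / 24.47 = 0.041 mg/L.

0.0410 mg/L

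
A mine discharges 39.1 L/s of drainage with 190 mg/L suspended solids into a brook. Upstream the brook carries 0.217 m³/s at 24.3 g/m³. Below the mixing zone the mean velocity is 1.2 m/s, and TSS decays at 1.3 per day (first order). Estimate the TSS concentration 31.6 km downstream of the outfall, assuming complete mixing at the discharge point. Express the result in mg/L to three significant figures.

33.4 mg/L

39.1 L/s = 0.0391 m³/s.
After complete mixing, C₀ = (0.0391·190 + 0.217·24.3) / 0.2561 = 49.6 mg/L.
Travel time t = 3.16e+04 m / 1.2 m/s = 2.633e+04 s = 0.3048 d.
C = 49.6·exp(−1.3·0.3048) = 49.6·0.6729 = 33.37 mg/L.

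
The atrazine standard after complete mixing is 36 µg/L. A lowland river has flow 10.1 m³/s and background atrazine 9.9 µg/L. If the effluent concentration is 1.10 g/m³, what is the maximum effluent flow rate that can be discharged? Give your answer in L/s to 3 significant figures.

248 L/s

9.9 µg/L = 0.0099 mg/L.
36 µg/L = 0.036 mg/L.
Mass balance at complete mixing: C_std·(Q_w + Q_r) = Q_w·C_e + Q_r·C_b.
Rearranging, Q_w = Q_r·(C_std − C_b)/(C_e − C_std) = 10.1·(0.036 − 0.0099) / (1.1 − 0.036) = 0.2478 m³/s.
= 247.8 L/s.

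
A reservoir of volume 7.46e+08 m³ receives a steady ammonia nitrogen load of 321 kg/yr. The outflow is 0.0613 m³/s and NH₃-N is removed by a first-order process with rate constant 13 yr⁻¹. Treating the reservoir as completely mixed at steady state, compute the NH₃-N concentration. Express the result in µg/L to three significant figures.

Outflow Q = 0.0613 m³/s × 3.156e+07 s/yr = 1.934e+06 m³/yr.
Steady-state CSTR mass balance: W = Q·C + k·V·C, so C = W/(Q + kV).
Q + kV = 1.934e+06 + 13·7.46e+08 = 9.7e+09 m³/yr.
C = 321/9.7e+09 = 3.309e-08 kg/m³ = 3.309e-05 mg/L = 0.03309 µg/L.

0.0331 µg/L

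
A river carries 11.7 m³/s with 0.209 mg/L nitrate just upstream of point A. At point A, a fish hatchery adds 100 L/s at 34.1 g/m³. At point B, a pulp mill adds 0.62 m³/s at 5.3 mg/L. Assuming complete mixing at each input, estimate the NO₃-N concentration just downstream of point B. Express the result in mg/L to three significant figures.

0.736 mg/L

100 L/s = 0.1 m³/s.
After input A: C = (11.7·0.209 + 0.1·34.1) / 11.8 = 0.4962 mg/L.
After input B: C = (11.8·0.4962 + 0.62·5.3) / 12.42 = 0.736 mg/L.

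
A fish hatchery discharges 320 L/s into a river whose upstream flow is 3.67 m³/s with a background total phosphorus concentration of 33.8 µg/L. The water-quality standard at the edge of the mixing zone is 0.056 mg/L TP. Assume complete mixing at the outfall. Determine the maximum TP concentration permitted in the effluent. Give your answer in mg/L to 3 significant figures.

0.311 mg/L

320 L/s = 0.32 m³/s.
33.8 µg/L = 0.0338 mg/L.
Mass balance: 0.056·3.99 = 0.32·Cₑ + 3.67·0.0338.
Cₑ = (0.2234 − 0.124) / 0.32 = 0.3106 mg/L.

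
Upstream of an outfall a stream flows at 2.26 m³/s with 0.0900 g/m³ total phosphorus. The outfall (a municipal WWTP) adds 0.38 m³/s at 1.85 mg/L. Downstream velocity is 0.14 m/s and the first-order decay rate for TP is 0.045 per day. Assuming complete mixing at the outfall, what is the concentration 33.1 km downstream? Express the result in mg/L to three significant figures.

0.304 mg/L

After complete mixing, C₀ = (0.38·1.85 + 2.26·0.09) / 2.64 = 0.3433 mg/L.
Travel time t = 3.31e+04 m / 0.14 m/s = 2.364e+05 s = 2.736 d.
C = 0.3433·exp(−0.045·2.736) = 0.3433·0.8841 = 0.3036 mg/L.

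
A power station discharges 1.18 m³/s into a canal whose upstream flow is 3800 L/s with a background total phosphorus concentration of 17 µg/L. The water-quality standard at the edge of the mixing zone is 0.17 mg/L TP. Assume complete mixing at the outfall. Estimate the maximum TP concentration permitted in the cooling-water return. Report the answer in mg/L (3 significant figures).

3800 L/s = 3.8 m³/s.
17 µg/L = 0.017 mg/L.
Mass balance: 0.17·4.98 = 1.18·Cₑ + 3.8·0.017.
Cₑ = (0.8466 − 0.0646) / 1.18 = 0.6627 mg/L.

0.663 mg/L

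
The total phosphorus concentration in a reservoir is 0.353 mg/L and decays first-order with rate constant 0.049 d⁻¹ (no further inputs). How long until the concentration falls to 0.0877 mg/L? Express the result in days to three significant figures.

t = ln(C₀/C)/k = ln(0.353/0.0877)/0.049 = 1.393/0.049 = 28.42 d.

28.4 d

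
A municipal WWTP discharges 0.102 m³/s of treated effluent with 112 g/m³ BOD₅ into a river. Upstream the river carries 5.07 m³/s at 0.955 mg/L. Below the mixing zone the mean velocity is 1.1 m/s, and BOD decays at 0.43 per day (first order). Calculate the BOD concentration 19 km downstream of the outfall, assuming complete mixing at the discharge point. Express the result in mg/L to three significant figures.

After complete mixing, C₀ = (0.102·112 + 5.07·0.955) / 5.172 = 3.145 mg/L.
Travel time t = 1.9e+04 m / 1.1 m/s = 1.727e+04 s = 0.1999 d.
C = 3.145·exp(−0.43·0.1999) = 3.145·0.9176 = 2.886 mg/L.

2.89 mg/L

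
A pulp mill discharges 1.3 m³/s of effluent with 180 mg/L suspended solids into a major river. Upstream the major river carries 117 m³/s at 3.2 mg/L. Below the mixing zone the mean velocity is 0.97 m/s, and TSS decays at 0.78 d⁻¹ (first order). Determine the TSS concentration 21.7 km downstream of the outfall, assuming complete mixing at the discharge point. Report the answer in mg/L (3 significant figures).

4.20 mg/L

After complete mixing, C₀ = (1.3·180 + 117·3.2) / 118.3 = 5.143 mg/L.
Travel time t = 2.17e+04 m / 0.97 m/s = 2.237e+04 s = 0.2589 d.
C = 5.143·exp(−0.78·0.2589) = 5.143·0.8171 = 4.202 mg/L.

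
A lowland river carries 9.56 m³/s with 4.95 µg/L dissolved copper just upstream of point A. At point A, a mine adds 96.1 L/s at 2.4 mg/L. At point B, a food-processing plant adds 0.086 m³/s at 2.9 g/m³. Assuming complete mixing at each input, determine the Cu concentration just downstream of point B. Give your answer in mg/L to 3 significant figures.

0.0541 mg/L

4.95 µg/L = 0.00495 mg/L.
96.1 L/s = 0.0961 m³/s.
After input A: C = (9.56·0.00495 + 0.0961·2.4) / 9.656 = 0.02879 mg/L.
After input B: C = (9.656·0.02879 + 0.086·2.9) / 9.742 = 0.05413 mg/L.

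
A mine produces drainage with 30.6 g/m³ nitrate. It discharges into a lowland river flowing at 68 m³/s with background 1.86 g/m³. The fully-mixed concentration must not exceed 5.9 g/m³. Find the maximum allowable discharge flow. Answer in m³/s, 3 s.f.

Mass balance at complete mixing: C_std·(Q_w + Q_r) = Q_w·C_e + Q_r·C_b.
Rearranging, Q_w = Q_r·(C_std − C_b)/(C_e − C_std) = 68·(5.9 − 1.86) / (30.6 − 5.9) = 11.12 m³/s.

11.1 m³/s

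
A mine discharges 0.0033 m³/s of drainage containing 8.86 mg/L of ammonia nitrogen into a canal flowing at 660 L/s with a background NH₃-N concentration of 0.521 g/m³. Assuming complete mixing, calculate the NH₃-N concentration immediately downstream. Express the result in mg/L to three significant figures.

660 L/s = 0.66 m³/s.
Conservation of mass across the mixing zone: C = (0.0033·8.86 + 0.66·0.521) / (0.0033 + 0.66) = 0.3731/0.6633 = 0.5625 mg/L.

0.562 mg/L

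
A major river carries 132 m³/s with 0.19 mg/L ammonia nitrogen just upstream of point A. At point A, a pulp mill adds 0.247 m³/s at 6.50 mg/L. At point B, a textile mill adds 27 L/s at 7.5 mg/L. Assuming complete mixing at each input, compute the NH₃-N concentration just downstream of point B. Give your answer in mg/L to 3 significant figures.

0.203 mg/L

After input A: C = (132·0.19 + 0.247·6.5) / 132.2 = 0.2018 mg/L.
27 L/s = 0.027 m³/s.
After input B: C = (132.2·0.2018 + 0.027·7.5) / 132.3 = 0.2033 mg/L.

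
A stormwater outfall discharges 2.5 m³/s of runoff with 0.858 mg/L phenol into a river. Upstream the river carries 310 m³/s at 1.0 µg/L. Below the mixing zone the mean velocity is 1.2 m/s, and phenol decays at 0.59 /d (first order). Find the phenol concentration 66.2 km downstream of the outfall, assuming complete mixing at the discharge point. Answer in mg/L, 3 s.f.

1.0 µg/L = 0.001 mg/L.
After complete mixing, C₀ = (2.5·0.858 + 310·0.001) / 312.5 = 0.007856 mg/L.
Travel time t = 6.62e+04 m / 1.2 m/s = 5.517e+04 s = 0.6385 d.
C = 0.007856·exp(−0.59·0.6385) = 0.007856·0.6861 = 0.00539 mg/L.

0.00539 mg/L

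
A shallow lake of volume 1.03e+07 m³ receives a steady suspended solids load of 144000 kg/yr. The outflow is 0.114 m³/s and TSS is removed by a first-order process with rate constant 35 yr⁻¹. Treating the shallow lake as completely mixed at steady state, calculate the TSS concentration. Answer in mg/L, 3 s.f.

0.395 mg/L

Outflow Q = 0.114 m³/s × 3.156e+07 s/yr = 3.598e+06 m³/yr.
Steady-state CSTR mass balance: W = Q·C + k·V·C, so C = W/(Q + kV).
Q + kV = 3.598e+06 + 35·1.03e+07 = 3.641e+08 m³/yr.
C = 144000/3.641e+08 = 0.0003955 kg/m³ = 0.3955 mg/L.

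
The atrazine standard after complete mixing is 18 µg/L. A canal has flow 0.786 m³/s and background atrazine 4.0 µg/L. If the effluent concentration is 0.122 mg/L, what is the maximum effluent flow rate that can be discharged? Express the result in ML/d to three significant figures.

9.14 ML/d

4.0 µg/L = 0.004 mg/L.
18 µg/L = 0.018 mg/L.
Mass balance at complete mixing: C_std·(Q_w + Q_r) = Q_w·C_e + Q_r·C_b.
Rearranging, Q_w = Q_r·(C_std − C_b)/(C_e − C_std) = 0.786·(0.018 − 0.004) / (0.122 − 0.018) = 0.1058 m³/s.
= 9.142 ML/d.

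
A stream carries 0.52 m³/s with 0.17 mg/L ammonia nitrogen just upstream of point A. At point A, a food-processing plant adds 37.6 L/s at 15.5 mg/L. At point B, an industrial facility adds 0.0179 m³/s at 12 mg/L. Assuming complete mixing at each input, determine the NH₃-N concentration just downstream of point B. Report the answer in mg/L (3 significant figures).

1.54 mg/L

37.6 L/s = 0.0376 m³/s.
After input A: C = (0.52·0.17 + 0.0376·15.5) / 0.5576 = 1.204 mg/L.
After input B: C = (0.5576·1.204 + 0.0179·12) / 0.5755 = 1.54 mg/L.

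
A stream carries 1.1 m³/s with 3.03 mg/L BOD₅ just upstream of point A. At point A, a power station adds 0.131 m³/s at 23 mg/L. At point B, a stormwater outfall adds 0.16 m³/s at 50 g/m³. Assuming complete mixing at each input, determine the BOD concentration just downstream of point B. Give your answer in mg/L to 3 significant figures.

After input A: C = (1.1·3.03 + 0.131·23) / 1.231 = 5.155 mg/L.
After input B: C = (1.231·5.155 + 0.16·50) / 1.391 = 10.31 mg/L.

10.3 mg/L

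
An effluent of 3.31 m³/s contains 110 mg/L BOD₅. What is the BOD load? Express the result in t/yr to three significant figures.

11500 t/yr

Mass flux = Q·C = 3.31 m³/s × 110 g/m³ = 364.1 g/s.
= 364.1 g/s × 31.56 = 1.149e+04 t/yr.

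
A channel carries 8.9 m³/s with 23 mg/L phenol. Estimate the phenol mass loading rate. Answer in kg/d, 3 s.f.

Mass flux = Q·C = 8.9 m³/s × 23 g/m³ = 204.7 g/s.
= 204.7 g/s × 86.4 = 1.769e+04 kg/d.

17700 kg/d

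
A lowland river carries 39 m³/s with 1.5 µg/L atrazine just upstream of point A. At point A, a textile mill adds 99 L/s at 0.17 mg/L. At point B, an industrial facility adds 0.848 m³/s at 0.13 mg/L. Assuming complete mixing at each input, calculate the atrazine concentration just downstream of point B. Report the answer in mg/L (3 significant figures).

0.00465 mg/L

1.5 µg/L = 0.0015 mg/L.
99 L/s = 0.099 m³/s.
After input A: C = (39·0.0015 + 0.099·0.17) / 39.1 = 0.001927 mg/L.
After input B: C = (39.1·0.001927 + 0.848·0.13) / 39.95 = 0.004645 mg/L.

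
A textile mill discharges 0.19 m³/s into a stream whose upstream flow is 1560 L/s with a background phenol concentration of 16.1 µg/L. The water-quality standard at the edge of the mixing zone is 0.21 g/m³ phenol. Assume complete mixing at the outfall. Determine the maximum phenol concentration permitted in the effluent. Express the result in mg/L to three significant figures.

1.80 mg/L

1560 L/s = 1.56 m³/s.
16.1 µg/L = 0.0161 mg/L.
Mass balance: 0.21·1.75 = 0.19·Cₑ + 1.56·0.0161.
Cₑ = (0.3675 − 0.02512) / 0.19 = 1.802 mg/L.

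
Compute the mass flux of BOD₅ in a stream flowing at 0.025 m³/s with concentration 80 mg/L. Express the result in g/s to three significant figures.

2.00 g/s

Mass flux = Q·C = 0.025 m³/s × 80 g/m³ = 2 g/s.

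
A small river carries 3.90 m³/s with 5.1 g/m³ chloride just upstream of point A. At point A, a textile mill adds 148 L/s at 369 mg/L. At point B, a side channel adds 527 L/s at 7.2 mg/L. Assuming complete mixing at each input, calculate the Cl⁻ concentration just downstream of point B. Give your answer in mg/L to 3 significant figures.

148 L/s = 0.148 m³/s.
After input A: C = (3.9·5.1 + 0.148·369) / 4.048 = 18.4 mg/L.
527 L/s = 0.527 m³/s.
After input B: C = (4.048·18.4 + 0.527·7.2) / 4.575 = 17.11 mg/L.

17.1 mg/L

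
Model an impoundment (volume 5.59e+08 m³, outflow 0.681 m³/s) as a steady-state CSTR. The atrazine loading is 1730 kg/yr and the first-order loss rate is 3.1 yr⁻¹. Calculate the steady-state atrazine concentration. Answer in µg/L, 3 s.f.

Outflow Q = 0.681 m³/s × 3.156e+07 s/yr = 2.149e+07 m³/yr.
Steady-state CSTR mass balance: W = Q·C + k·V·C, so C = W/(Q + kV).
Q + kV = 2.149e+07 + 3.1·5.59e+08 = 1.754e+09 m³/yr.
C = 1730/1.754e+09 = 9.861e-07 kg/m³ = 0.0009861 mg/L = 0.9861 µg/L.

0.986 µg/L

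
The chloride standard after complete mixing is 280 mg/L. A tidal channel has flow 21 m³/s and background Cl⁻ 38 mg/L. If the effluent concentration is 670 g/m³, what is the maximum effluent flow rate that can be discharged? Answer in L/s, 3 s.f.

Mass balance at complete mixing: C_std·(Q_w + Q_r) = Q_w·C_e + Q_r·C_b.
Rearranging, Q_w = Q_r·(C_std − C_b)/(C_e − C_std) = 21·(280 − 38) / (670 − 280) = 13.03 m³/s.
= 1.303e+04 L/s.

13000 L/s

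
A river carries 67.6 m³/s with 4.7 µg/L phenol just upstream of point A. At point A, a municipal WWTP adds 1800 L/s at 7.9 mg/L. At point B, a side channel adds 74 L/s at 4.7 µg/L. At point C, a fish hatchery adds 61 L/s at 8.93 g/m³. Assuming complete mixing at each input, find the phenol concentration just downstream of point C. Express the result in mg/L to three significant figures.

0.217 mg/L

4.7 µg/L = 0.0047 mg/L.
1800 L/s = 1.8 m³/s.
After input A: C = (67.6·0.0047 + 1.8·7.9) / 69.4 = 0.2095 mg/L.
74 L/s = 0.074 m³/s.
4.7 µg/L = 0.0047 mg/L.
After input B: C = (69.4·0.2095 + 0.074·0.0047) / 69.47 = 0.2093 mg/L.
61 L/s = 0.061 m³/s.
After input C: C = (69.47·0.2093 + 0.061·8.93) / 69.53 = 0.2169 mg/L.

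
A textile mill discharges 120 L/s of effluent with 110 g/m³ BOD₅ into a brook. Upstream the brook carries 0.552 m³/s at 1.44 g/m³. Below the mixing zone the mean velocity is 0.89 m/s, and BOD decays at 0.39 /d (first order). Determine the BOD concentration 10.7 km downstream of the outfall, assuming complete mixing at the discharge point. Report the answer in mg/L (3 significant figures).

120 L/s = 0.12 m³/s.
After complete mixing, C₀ = (0.12·110 + 0.552·1.44) / 0.672 = 20.83 mg/L.
Travel time t = 1.07e+04 m / 0.89 m/s = 1.202e+04 s = 0.1391 d.
C = 20.83·exp(−0.39·0.1391) = 20.83·0.9472 = 19.73 mg/L.

19.7 mg/L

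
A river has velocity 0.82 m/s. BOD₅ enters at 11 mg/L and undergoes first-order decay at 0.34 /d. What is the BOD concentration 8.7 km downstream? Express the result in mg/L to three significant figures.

10.6 mg/L

Travel time t = 8.7 km / 0.82 m/s = 8700/0.82 = 1.061e+04 s = 0.1228 d.
First-order decay: C = 11·exp(−0.34·0.1228) = 11·0.9591 = 10.55 mg/L.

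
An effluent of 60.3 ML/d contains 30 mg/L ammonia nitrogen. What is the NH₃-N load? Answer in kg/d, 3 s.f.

1810 kg/d

60.3 ML/d = 0.6979 m³/s.
Mass flux = Q·C = 0.6979 m³/s × 30 g/m³ = 20.94 g/s.
= 20.94 g/s × 86.4 = 1809 kg/d.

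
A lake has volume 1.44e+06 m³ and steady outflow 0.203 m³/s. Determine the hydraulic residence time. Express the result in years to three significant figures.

Q = 0.203 m³/s × 3.156e+07 s/yr = 6.406e+06 m³/yr.
Hydraulic residence time τ = V/Q = 1.44e+06/6.406e+06 = 0.2248 yr.

0.225 yr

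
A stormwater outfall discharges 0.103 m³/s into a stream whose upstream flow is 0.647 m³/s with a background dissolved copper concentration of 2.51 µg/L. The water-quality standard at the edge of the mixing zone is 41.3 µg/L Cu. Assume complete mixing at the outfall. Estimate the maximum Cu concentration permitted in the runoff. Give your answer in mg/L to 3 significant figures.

0.285 mg/L

2.51 µg/L = 0.00251 mg/L.
41.3 µg/L = 0.0413 mg/L.
Mass balance: 0.0413·0.75 = 0.103·Cₑ + 0.647·0.00251.
Cₑ = (0.03097 − 0.001624) / 0.103 = 0.285 mg/L.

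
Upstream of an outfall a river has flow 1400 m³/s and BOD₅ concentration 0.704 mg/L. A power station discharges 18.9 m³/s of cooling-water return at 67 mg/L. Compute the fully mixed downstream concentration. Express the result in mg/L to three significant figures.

1.59 mg/L

Conservation of mass across the mixing zone: C = (18.9·67 + 1400·0.704) / (18.9 + 1400) = 2252/1419 = 1.587 mg/L.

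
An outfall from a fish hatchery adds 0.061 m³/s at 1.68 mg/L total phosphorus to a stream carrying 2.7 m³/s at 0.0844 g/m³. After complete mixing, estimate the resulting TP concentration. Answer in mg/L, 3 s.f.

Conservation of mass across the mixing zone: C = (0.061·1.68 + 2.7·0.0844) / (0.061 + 2.7) = 0.3304/2.761 = 0.1197 mg/L.

0.120 mg/L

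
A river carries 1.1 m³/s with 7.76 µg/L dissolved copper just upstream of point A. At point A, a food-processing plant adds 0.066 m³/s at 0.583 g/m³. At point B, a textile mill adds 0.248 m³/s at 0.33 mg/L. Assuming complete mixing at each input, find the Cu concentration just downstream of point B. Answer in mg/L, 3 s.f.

7.76 µg/L = 0.00776 mg/L.
After input A: C = (1.1·0.00776 + 0.066·0.583) / 1.166 = 0.04032 mg/L.
After input B: C = (1.166·0.04032 + 0.248·0.33) / 1.414 = 0.09113 mg/L.

0.0911 mg/L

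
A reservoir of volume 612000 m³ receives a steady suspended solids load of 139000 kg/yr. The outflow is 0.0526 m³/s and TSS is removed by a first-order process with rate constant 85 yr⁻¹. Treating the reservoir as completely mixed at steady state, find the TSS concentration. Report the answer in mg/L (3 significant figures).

2.59 mg/L

Outflow Q = 0.0526 m³/s × 3.156e+07 s/yr = 1.66e+06 m³/yr.
Steady-state CSTR mass balance: W = Q·C + k·V·C, so C = W/(Q + kV).
Q + kV = 1.66e+06 + 85·612000 = 5.368e+07 m³/yr.
C = 139000/5.368e+07 = 0.002589 kg/m³ = 2.589 mg/L.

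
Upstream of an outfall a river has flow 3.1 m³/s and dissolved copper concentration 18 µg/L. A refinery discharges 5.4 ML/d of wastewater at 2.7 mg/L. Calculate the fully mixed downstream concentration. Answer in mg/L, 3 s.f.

5.4 ML/d = 0.0625 m³/s.
18 µg/L = 0.018 mg/L.
Flow-weighted mixing gives C = (0.0625·2.7 + 3.1·0.018) / (0.0625 + 3.1) = 0.2246/3.163 = 0.071 mg/L.

0.0710 mg/L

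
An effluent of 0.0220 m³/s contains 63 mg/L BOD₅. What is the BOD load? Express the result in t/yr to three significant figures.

Mass flux = Q·C = 0.022 m³/s × 63 g/m³ = 1.386 g/s.
= 1.386 g/s × 31.56 = 43.74 t/yr.

43.7 t/yr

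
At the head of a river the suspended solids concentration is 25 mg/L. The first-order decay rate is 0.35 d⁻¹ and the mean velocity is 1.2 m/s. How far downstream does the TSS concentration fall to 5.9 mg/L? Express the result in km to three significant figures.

From C = C₀·e^(−kt), t = ln(C₀/C)/k = ln(25/5.9)/0.35 = 1.444/0.35 = 4.125 d.
Distance = v·t = 1.2 m/s × 3.564e+05 s = 4.277e+05 m = 427.7 km.

428 km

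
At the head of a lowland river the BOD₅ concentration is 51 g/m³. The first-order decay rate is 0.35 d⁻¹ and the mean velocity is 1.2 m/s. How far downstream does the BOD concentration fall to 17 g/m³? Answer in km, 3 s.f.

325 km

From C = C₀·e^(−kt), t = ln(C₀/C)/k = ln(51/17)/0.35 = 1.099/0.35 = 3.139 d.
Distance = v·t = 1.2 m/s × 2.712e+05 s = 3.254e+05 m = 325.4 km.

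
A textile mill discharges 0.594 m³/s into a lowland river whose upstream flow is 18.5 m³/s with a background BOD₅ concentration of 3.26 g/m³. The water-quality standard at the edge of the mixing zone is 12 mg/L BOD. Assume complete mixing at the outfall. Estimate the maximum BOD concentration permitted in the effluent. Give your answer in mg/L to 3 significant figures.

284 mg/L

Mass balance: 12·19.09 = 0.594·Cₑ + 18.5·3.26.
Cₑ = (229.1 − 60.31) / 0.594 = 284.2 mg/L.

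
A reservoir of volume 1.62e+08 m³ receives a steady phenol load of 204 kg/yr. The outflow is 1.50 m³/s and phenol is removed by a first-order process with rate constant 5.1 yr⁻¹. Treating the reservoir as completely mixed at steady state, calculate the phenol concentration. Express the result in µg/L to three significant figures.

0.234 µg/L

Outflow Q = 1.50 m³/s × 3.156e+07 s/yr = 4.734e+07 m³/yr.
Steady-state CSTR mass balance: W = Q·C + k·V·C, so C = W/(Q + kV).
Q + kV = 4.734e+07 + 5.1·1.62e+08 = 8.735e+08 m³/yr.
C = 204/8.735e+08 = 2.335e-07 kg/m³ = 0.0002335 mg/L = 0.2335 µg/L.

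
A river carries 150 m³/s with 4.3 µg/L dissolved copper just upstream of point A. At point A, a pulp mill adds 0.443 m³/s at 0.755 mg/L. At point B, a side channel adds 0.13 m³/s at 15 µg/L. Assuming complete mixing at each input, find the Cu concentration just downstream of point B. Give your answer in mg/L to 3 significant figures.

4.3 µg/L = 0.0043 mg/L.
After input A: C = (150·0.0043 + 0.443·0.755) / 150.4 = 0.006511 mg/L.
15 µg/L = 0.015 mg/L.
After input B: C = (150.4·0.006511 + 0.13·0.015) / 150.6 = 0.006518 mg/L.

0.00652 mg/L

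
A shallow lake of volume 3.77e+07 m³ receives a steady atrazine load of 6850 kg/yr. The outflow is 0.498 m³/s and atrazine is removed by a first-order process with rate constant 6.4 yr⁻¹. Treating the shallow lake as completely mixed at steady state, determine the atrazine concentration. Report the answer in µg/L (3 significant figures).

Outflow Q = 0.498 m³/s × 3.156e+07 s/yr = 1.572e+07 m³/yr.
Steady-state CSTR mass balance: W = Q·C + k·V·C, so C = W/(Q + kV).
Q + kV = 1.572e+07 + 6.4·3.77e+07 = 2.57e+08 m³/yr.
C = 6850/2.57e+08 = 2.665e-05 kg/m³ = 0.02665 mg/L = 26.65 µg/L.

26.7 µg/L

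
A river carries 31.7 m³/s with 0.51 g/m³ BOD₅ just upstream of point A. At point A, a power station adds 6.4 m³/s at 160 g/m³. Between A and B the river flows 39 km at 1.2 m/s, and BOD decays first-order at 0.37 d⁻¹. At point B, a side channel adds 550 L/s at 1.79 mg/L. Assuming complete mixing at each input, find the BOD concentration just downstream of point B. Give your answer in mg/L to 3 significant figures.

After input A: C = (31.7·0.51 + 6.4·160) / 38.1 = 27.3 mg/L.
Over the 39 km reach to input B (t = 3.25e+04 s = 0.3762 d), decay gives C = 27.3·exp(−0.37·0.3762) = 23.75 mg/L.
550 L/s = 0.55 m³/s.
After input B: C = (38.1·23.75 + 0.55·1.79) / 38.65 = 23.44 mg/L.

23.4 mg/L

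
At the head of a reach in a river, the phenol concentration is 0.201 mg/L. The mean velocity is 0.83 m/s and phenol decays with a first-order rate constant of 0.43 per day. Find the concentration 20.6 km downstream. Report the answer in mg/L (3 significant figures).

0.178 mg/L

Travel time t = 20.6 km / 0.83 m/s = 2.06e+04/0.83 = 2.482e+04 s = 0.2873 d.
First-order decay: C = 0.201·exp(−0.43·0.2873) = 0.201·0.8838 = 0.1776 mg/L.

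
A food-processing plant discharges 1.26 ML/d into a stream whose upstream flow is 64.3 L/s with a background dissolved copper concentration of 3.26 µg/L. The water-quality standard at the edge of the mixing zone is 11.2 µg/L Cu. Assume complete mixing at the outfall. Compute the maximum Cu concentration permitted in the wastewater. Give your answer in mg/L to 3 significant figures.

0.0462 mg/L

1.26 ML/d = 0.01458 m³/s.
64.3 L/s = 0.0643 m³/s.
3.26 µg/L = 0.00326 mg/L.
11.2 µg/L = 0.0112 mg/L.
Mass balance: 0.0112·0.07888 = 0.01458·Cₑ + 0.0643·0.00326.
Cₑ = (0.0008835 − 0.0002096) / 0.01458 = 0.04621 mg/L.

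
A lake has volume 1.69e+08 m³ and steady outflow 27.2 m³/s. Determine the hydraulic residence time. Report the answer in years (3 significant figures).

0.197 yr

Q = 27.2 m³/s × 3.156e+07 s/yr = 8.584e+08 m³/yr.
Hydraulic residence time τ = V/Q = 1.69e+08/8.584e+08 = 0.1969 yr.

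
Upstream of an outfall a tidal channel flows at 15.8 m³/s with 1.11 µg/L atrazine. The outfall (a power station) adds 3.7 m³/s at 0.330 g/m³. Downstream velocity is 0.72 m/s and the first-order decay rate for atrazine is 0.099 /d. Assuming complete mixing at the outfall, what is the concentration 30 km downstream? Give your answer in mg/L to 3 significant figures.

1.11 µg/L = 0.00111 mg/L.
After complete mixing, C₀ = (3.7·0.33 + 15.8·0.00111) / 19.5 = 0.06351 mg/L.
Travel time t = 3e+04 m / 0.72 m/s = 4.167e+04 s = 0.4823 d.
C = 0.06351·exp(−0.099·0.4823) = 0.06351·0.9534 = 0.06055 mg/L.

0.0606 mg/L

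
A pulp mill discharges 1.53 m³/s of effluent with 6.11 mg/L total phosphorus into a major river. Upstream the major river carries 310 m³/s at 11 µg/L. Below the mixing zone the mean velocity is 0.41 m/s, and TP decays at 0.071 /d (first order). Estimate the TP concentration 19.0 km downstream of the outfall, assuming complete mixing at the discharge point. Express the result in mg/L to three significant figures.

0.0394 mg/L

11 µg/L = 0.011 mg/L.
After complete mixing, C₀ = (1.53·6.11 + 310·0.011) / 311.5 = 0.04095 mg/L.
Travel time t = 1.9e+04 m / 0.41 m/s = 4.634e+04 s = 0.5364 d.
C = 0.04095·exp(−0.071·0.5364) = 0.04095·0.9626 = 0.03942 mg/L.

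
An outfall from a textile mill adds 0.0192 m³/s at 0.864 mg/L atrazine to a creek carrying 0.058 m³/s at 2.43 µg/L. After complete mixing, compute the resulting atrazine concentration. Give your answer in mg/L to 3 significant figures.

0.217 mg/L

2.43 µg/L = 0.00243 mg/L.
By mass balance at complete mixing, C = (0.0192·0.864 + 0.058·0.00243) / (0.0192 + 0.058) = 0.01673/0.0772 = 0.2167 mg/L.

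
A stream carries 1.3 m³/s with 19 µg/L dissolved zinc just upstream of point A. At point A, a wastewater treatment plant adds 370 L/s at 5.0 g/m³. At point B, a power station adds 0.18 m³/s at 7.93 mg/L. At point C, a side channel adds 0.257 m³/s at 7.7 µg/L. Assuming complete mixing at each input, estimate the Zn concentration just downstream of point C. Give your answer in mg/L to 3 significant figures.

19 µg/L = 0.019 mg/L.
370 L/s = 0.37 m³/s.
After input A: C = (1.3·0.019 + 0.37·5) / 1.67 = 1.123 mg/L.
After input B: C = (1.67·1.123 + 0.18·7.93) / 1.85 = 1.785 mg/L.
7.7 µg/L = 0.0077 mg/L.
After input C: C = (1.85·1.785 + 0.257·0.0077) / 2.107 = 1.568 mg/L.

1.57 mg/L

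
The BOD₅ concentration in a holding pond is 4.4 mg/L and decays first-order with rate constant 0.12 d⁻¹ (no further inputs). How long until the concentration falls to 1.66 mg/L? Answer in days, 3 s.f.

8.12 d

t = ln(C₀/C)/k = ln(4.4/1.66)/0.12 = 0.9748/0.12 = 8.123 d.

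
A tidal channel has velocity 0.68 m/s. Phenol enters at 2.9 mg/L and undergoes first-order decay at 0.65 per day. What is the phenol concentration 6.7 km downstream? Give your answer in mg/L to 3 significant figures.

2.69 mg/L

Travel time t = 6.7 km / 0.68 m/s = 6700/0.68 = 9853 s = 0.114 d.
First-order decay: C = 2.9·exp(−0.65·0.114) = 2.9·0.9286 = 2.693 mg/L.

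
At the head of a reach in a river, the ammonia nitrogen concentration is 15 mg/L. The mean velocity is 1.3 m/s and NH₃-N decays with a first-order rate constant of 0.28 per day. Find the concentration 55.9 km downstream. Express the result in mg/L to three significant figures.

13.0 mg/L

Travel time t = 55.9 km / 1.3 m/s = 5.59e+04/1.3 = 4.3e+04 s = 0.4977 d.
First-order decay: C = 15·exp(−0.28·0.4977) = 15·0.8699 = 13.05 mg/L.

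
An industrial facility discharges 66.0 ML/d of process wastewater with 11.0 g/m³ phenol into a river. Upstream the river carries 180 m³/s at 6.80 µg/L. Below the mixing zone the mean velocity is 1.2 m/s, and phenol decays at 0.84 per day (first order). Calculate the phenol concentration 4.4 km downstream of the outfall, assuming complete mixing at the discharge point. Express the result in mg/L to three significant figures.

0.0514 mg/L

66.0 ML/d = 0.7639 m³/s.
6.80 µg/L = 0.0068 mg/L.
After complete mixing, C₀ = (0.7639·11 + 180·0.0068) / 180.8 = 0.05326 mg/L.
Travel time t = 4400 m / 1.2 m/s = 3667 s = 0.04244 d.
C = 0.05326·exp(−0.84·0.04244) = 0.05326·0.965 = 0.05139 mg/L.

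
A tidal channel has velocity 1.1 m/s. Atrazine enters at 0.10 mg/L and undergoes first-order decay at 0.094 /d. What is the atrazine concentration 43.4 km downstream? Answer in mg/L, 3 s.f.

0.0958 mg/L

Travel time t = 43.4 km / 1.1 m/s = 4.34e+04/1.1 = 3.945e+04 s = 0.4566 d.
First-order decay: C = 0.10·exp(−0.094·0.4566) = 0.10·0.958 = 0.0958 mg/L.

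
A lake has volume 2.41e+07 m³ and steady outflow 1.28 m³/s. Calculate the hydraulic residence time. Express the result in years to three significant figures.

0.597 yr

Q = 1.28 m³/s × 3.156e+07 s/yr = 4.039e+07 m³/yr.
Hydraulic residence time τ = V/Q = 2.41e+07/4.039e+07 = 0.5966 yr.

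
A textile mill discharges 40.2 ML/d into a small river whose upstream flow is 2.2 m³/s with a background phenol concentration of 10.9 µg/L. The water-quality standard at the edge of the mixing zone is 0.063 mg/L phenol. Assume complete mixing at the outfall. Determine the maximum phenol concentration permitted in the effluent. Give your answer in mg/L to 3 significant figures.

0.309 mg/L

40.2 ML/d = 0.4653 m³/s.
10.9 µg/L = 0.0109 mg/L.
Mass balance: 0.063·2.665 = 0.4653·Cₑ + 2.2·0.0109.
Cₑ = (0.1679 − 0.02398) / 0.4653 = 0.3093 mg/L.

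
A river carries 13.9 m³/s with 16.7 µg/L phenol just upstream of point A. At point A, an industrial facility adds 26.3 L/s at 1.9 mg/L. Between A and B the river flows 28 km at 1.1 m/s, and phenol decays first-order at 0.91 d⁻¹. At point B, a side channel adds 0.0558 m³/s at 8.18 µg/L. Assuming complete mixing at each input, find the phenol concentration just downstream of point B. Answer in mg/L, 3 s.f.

0.0155 mg/L

16.7 µg/L = 0.0167 mg/L.
26.3 L/s = 0.0263 m³/s.
After input A: C = (13.9·0.0167 + 0.0263·1.9) / 13.93 = 0.02026 mg/L.
Over the 28 km reach to input B (t = 2.545e+04 s = 0.2946 d), decay gives C = 0.02026·exp(−0.91·0.2946) = 0.01549 mg/L.
8.18 µg/L = 0.00818 mg/L.
After input B: C = (13.93·0.01549 + 0.0558·0.00818) / 13.98 = 0.01546 mg/L.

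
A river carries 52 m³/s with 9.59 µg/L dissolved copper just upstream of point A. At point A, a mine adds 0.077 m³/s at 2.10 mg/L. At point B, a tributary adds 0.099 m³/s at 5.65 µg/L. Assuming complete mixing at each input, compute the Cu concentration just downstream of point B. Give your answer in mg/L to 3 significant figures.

0.0127 mg/L

9.59 µg/L = 0.00959 mg/L.
After input A: C = (52·0.00959 + 0.077·2.1) / 52.08 = 0.01268 mg/L.
5.65 µg/L = 0.00565 mg/L.
After input B: C = (52.08·0.01268 + 0.099·0.00565) / 52.18 = 0.01267 mg/L.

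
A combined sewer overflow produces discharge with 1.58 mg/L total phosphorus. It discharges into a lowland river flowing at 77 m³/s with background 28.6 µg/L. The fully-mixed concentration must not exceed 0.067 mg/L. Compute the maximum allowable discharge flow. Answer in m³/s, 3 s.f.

1.95 m³/s

28.6 µg/L = 0.0286 mg/L.
Mass balance at complete mixing: C_std·(Q_w + Q_r) = Q_w·C_e + Q_r·C_b.
Rearranging, Q_w = Q_r·(C_std − C_b)/(C_e − C_std) = 77·(0.067 − 0.0286) / (1.58 − 0.067) = 1.954 m³/s.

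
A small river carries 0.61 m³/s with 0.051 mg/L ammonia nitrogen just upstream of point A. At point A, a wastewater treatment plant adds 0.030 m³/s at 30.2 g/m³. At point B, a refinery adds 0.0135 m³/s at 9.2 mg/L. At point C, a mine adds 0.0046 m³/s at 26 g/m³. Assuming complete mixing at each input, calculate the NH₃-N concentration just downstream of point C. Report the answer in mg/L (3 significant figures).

After input A: C = (0.61·0.051 + 0.03·30.2) / 0.64 = 1.464 mg/L.
After input B: C = (0.64·1.464 + 0.0135·9.2) / 0.6535 = 1.624 mg/L.
After input C: C = (0.6535·1.624 + 0.0046·26) / 0.6581 = 1.794 mg/L.

1.79 mg/L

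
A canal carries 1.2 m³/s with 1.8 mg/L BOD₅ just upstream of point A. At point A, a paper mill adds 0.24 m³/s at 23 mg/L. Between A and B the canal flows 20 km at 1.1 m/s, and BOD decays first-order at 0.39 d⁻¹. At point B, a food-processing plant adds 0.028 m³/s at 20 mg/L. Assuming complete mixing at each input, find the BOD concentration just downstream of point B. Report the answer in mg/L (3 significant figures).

After input A: C = (1.2·1.8 + 0.24·23) / 1.44 = 5.333 mg/L.
Over the 20 km reach to input B (t = 1.818e+04 s = 0.2104 d), decay gives C = 5.333·exp(−0.39·0.2104) = 4.913 mg/L.
After input B: C = (1.44·4.913 + 0.028·20) / 1.468 = 5.201 mg/L.

5.20 mg/L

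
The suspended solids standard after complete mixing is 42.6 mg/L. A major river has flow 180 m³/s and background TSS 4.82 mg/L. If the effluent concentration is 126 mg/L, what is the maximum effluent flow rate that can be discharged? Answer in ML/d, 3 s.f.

Mass balance at complete mixing: C_std·(Q_w + Q_r) = Q_w·C_e + Q_r·C_b.
Rearranging, Q_w = Q_r·(C_std − C_b)/(C_e − C_std) = 180·(42.6 − 4.82) / (126 − 42.6) = 81.54 m³/s.
= 7045 ML/d.

7050 ML/d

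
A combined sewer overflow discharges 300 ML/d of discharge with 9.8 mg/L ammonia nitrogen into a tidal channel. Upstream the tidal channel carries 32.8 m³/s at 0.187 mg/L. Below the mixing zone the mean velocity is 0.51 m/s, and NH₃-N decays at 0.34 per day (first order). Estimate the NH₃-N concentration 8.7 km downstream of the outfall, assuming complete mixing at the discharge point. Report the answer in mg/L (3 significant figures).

300 ML/d = 3.472 m³/s.
After complete mixing, C₀ = (3.472·9.8 + 32.8·0.187) / 36.27 = 1.107 mg/L.
Travel time t = 8700 m / 0.51 m/s = 1.706e+04 s = 0.1974 d.
C = 1.107·exp(−0.34·0.1974) = 1.107·0.9351 = 1.035 mg/L.

1.04 mg/L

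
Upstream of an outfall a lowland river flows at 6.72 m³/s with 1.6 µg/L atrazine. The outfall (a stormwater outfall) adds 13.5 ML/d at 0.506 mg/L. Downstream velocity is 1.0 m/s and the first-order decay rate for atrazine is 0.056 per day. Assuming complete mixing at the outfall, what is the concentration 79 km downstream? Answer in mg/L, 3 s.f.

13.5 ML/d = 0.1562 m³/s.
1.6 µg/L = 0.0016 mg/L.
After complete mixing, C₀ = (0.1562·0.506 + 6.72·0.0016) / 6.876 = 0.01306 mg/L.
Travel time t = 7.9e+04 m / 1.0 m/s = 7.9e+04 s = 0.9144 d.
C = 0.01306·exp(−0.056·0.9144) = 0.01306·0.9501 = 0.01241 mg/L.

0.0124 mg/L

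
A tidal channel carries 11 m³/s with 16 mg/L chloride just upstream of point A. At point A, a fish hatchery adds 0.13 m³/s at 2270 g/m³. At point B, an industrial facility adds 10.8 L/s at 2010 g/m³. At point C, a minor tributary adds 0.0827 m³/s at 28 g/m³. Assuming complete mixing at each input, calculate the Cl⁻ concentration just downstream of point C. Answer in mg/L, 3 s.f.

44.1 mg/L

After input A: C = (11·16 + 0.13·2270) / 11.13 = 42.33 mg/L.
10.8 L/s = 0.0108 m³/s.
After input B: C = (11.13·42.33 + 0.0108·2010) / 11.14 = 44.23 mg/L.
After input C: C = (11.14·44.23 + 0.0827·28) / 11.22 = 44.11 mg/L.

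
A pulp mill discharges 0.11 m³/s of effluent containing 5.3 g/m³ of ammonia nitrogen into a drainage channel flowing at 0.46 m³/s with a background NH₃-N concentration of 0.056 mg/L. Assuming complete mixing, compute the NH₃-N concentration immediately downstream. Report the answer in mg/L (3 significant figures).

By mass balance at complete mixing, C = (0.11·5.3 + 0.46·0.056) / (0.11 + 0.46) = 0.6088/0.57 = 1.068 mg/L.

1.07 mg/L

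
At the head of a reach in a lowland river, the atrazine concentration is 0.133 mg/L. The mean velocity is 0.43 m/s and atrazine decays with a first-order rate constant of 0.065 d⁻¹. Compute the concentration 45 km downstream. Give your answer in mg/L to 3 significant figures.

0.123 mg/L

Travel time t = 45 km / 0.43 m/s = 4.5e+04/0.43 = 1.047e+05 s = 1.211 d.
First-order decay: C = 0.133·exp(−0.065·1.211) = 0.133·0.9243 = 0.1229 mg/L.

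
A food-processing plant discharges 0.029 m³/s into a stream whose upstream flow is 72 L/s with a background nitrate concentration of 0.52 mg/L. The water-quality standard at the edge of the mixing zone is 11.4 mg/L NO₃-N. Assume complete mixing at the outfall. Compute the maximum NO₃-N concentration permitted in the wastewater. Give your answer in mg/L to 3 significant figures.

72 L/s = 0.072 m³/s.
Mass balance: 11.4·0.101 = 0.029·Cₑ + 0.072·0.52.
Cₑ = (1.151 − 0.03744) / 0.029 = 38.41 mg/L.

38.4 mg/L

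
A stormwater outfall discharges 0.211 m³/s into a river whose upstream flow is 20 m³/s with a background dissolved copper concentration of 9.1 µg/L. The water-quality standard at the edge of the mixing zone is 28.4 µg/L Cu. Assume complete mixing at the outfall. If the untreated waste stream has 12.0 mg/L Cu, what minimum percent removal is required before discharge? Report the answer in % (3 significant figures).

9.1 µg/L = 0.0091 mg/L.
28.4 µg/L = 0.0284 mg/L.
Mass balance: 0.0284·20.21 = 0.211·Cₑ + 20·0.0091.
Cₑ = (0.574 − 0.182) / 0.211 = 1.858 mg/L.
Required removal = 1 − 1.858/12.0 = 84.52 %.

84.5 %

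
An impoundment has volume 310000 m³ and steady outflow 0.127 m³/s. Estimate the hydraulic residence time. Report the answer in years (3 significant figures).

0.0773 yr

Q = 0.127 m³/s × 3.156e+07 s/yr = 4.008e+06 m³/yr.
Hydraulic residence time τ = V/Q = 310000/4.008e+06 = 0.07735 yr.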